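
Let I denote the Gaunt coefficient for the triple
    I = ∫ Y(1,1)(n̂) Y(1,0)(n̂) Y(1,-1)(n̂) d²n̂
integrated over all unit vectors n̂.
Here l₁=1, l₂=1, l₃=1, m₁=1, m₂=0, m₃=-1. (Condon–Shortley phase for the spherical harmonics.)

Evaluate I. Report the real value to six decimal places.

0.000000

L=3 odd ⇒ parity kills the (l;000) factor ⇒ I = 0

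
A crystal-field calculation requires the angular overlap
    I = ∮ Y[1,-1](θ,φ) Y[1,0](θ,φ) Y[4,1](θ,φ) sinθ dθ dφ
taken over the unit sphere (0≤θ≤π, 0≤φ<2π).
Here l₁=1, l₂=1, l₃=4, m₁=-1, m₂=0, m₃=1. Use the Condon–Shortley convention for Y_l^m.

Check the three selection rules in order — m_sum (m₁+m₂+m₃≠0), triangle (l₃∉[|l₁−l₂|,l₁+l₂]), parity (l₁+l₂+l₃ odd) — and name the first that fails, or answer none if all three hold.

azimuthal sum: -1 + 0 + 1 = 0  ✓
0 ≤ 4 ≤ 2 (triangle on l)  ✗
L = 1 + 1 + 4 = 6 (even)

triangle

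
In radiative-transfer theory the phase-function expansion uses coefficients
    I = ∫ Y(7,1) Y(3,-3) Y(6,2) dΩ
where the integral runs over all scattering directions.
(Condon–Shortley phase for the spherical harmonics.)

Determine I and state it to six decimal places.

Checks pass: Σm=0; 16 even; l₃=6∈[4,10].
(2·7+1)(2·3+1)(2·6+1) = 1365
Δ: 4! 10! 2! / 17! → 1/2042040
sum: t=1:−1/207360 t=2:+1/57600 t=3:−1/207360 = 1/129600
3j²(7 3 6; 0 0 0) = Δ·Π!·Σ² = 168/12155  (sign +1)
sum: t=0:+1/829440 = 1/829440
3j²(7 3 6; 1 -3 2) = Δ·Π!·Σ² = 35/2431  (sign +1)
combine: 4πI² = 1365·168/12155·35/2431 = 123480/454597
take √, sign +1: I = 0.14702124

0.147021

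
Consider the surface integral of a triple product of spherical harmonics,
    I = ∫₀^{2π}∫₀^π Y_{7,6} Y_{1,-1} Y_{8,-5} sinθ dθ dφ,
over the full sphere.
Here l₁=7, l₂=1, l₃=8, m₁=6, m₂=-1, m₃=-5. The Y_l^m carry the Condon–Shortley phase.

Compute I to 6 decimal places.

-0.052996

Checks pass: Σm=0; 16 even; l₃=8∈[6,8].
(2·7+1)(2·1+1)(2·8+1) = 765
Δ: 0! 14! 2! / 17! → 1/2040
sum: t=0:+1/25401600 = 1/25401600
3j²(7 1 8; 0 0 0) = Δ·Π!·Σ² = 8/255  (sign +1)
sum: t=0:+1/12454041600 = 1/12454041600
3j²(7 1 8; 6 -1 -5) = Δ·Π!·Σ² = 1/680  (sign -1)
combine: 4πI² = 765·8/255·1/680 = 3/85
take √, sign -1: I = -0.05299638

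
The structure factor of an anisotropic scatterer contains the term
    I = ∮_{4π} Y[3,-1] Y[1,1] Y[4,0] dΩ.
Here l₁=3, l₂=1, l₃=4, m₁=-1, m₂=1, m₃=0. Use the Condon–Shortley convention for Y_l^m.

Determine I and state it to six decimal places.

Rules hold: Σm=0, L=8 even, 2≤4≤4.
N = 7·3·9 = 189
Δ = 0!·6!·2!/9! = 1/252
Racah Σ t=0..0: t=0:+1/36 = 1/36
⇒ 3j(3 1 4; 0 0 0)² = 4/63, sgn +1
Racah Σ t=0..0: t=0:+1/96 = 1/96
⇒ 3j(3 1 4; -1 1 0)² = 1/42, sgn +1
4πI² = N·(3j₀)²·(3jₘ)² = 2/7
I = +1·√(0.285714/4π) = 0.15078601

0.150786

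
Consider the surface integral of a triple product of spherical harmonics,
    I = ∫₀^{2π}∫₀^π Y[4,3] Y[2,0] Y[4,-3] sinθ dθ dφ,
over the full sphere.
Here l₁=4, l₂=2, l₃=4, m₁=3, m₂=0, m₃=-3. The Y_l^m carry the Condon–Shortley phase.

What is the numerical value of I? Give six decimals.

m-sum 0 ✓  L=10 even ✓  2≤4≤6 ✓
Π(2lᵢ+1) = 9×5×9 = 405
triangle coeff Δ(4,2,4) = 1/13860
Σ_t [0,2]: t=0:+1/192 t=1:−1/36 t=2:+1/192 = -5/288
(3j)²=20/693 [(4 2 4; 0 0 0)], sign=-1
Σ_t [0,1]: t=0:+1/480 t=1:−1/720 = 1/1440
(3j)²=7/1980 [(4 2 4; 3 0 -3)], sign=-1
⇒ 4πI² = 5/121
I = (+1)√(5/121/(4π)) = 0.05734392

0.057344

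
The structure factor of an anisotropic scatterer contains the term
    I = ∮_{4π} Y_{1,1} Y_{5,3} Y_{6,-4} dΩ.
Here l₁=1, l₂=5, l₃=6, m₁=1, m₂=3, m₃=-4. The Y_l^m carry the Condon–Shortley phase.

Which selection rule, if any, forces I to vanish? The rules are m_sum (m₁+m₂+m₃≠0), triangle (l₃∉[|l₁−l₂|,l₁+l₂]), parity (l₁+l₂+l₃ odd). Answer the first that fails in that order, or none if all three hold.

none

m₁+m₂+m₃ = 1 + 3 − 4 = 0  ✓
triangle: |1−5|=4 ≤ l₃=6 ≤ 1+5=6  ✓
parity: l₁+l₂+l₃ = 12 is even  ✓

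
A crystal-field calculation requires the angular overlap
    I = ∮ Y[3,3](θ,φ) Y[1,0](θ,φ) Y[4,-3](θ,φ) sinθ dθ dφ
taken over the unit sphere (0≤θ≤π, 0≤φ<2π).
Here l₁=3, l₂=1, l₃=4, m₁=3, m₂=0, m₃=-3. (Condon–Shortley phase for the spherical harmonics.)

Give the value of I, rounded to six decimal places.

-0.162868

Rules hold: Σm=0, L=8 even, 2≤4≤4.
N = 7·3·9 = 189
Δ = 0!·6!·2!/9! = 1/252
Racah Σ t=0..0: t=0:+1/36 = 1/36
⇒ 3j(3 1 4; 0 0 0)² = 4/63, sgn +1
Racah Σ t=0..0: t=0:+1/720 = 1/720
⇒ 3j(3 1 4; 3 0 -3)² = 1/36, sgn -1
4πI² = N·(3j₀)²·(3jₘ)² = 1/3
I = -1·√(0.333333/4π) = -0.16286750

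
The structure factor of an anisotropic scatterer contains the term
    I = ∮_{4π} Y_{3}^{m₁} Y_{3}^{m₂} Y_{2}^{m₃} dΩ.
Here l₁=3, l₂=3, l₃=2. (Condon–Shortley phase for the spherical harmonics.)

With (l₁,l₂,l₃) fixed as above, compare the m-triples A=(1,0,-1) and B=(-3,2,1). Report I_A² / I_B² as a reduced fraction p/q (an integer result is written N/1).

l's match ⇒ only the (l;m) 3-j factors differ between A and B.
A: triangle coeff Δ(3,3,2) = 1/3780; Σ_t [1,2]: t=1:−1/12 t=2:+1/8 = 1/24; (3j)²=1/210 [(3 3 2; 1 0 -1)], sign=-1
B: triangle coeff Δ(3,3,2) = 1/3780; Σ_t [4,4]: t=4:+1/48 = 1/48; (3j)²=5/84 [(3 3 2; -3 2 1)], sign=-1
I_A²/I_B² = (1/210)/(5/84) = 2/25

2/25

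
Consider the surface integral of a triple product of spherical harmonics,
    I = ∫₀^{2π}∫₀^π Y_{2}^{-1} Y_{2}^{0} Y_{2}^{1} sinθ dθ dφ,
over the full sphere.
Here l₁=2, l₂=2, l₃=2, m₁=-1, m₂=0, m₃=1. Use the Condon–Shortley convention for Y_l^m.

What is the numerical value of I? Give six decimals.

Checks pass: Σm=0; 6 even; l₃=2∈[0,4].
(2·2+1)(2·2+1)(2·2+1) = 125
Δ: 2! 2! 2! / 7! → 1/630
sum: t=0:+1/8 t=1:−1/1 t=2:+1/8 = -3/4
3j²(2 2 2; 0 0 0) = Δ·Π!·Σ² = 2/35  (sign -1)
sum: t=1:−1/2 t=2:+1/4 = -1/4
3j²(2 2 2; -1 0 1) = Δ·Π!·Σ² = 1/70  (sign +1)
combine: 4πI² = 125·2/35·1/70 = 5/49
take √, sign -1: I = -0.09011188

-0.090112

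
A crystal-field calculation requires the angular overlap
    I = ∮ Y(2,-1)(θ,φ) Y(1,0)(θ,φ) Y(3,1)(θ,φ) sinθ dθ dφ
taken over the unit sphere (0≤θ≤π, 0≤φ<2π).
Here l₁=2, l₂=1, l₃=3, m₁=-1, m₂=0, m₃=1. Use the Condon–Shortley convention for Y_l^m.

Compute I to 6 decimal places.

Checks pass: Σm=0; 6 even; l₃=3∈[1,3].
(2·2+1)(2·1+1)(2·3+1) = 105
Δ: 0! 4! 2! / 7! → 1/105
sum: t=0:+1/4 = 1/4
3j²(2 1 3; 0 0 0) = Δ·Π!·Σ² = 3/35  (sign -1)
sum: t=0:+1/6 = 1/6
3j²(2 1 3; -1 0 1) = Δ·Π!·Σ² = 8/105  (sign +1)
combine: 4πI² = 105·3/35·8/105 = 24/35
take √, sign -1: I = -0.23359668

-0.233597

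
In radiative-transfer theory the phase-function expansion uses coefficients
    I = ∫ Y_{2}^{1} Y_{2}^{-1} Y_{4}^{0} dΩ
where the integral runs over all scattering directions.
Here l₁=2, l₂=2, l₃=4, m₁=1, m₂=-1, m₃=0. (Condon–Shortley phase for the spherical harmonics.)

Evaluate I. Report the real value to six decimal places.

Rules hold: Σm=0, L=8 even, 0≤4≤4.
N = 5·5·9 = 225
Δ = 0!·4!·4!/9! = 1/630
Racah Σ t=0..0: t=0:+1/16 = 1/16
⇒ 3j(2 2 4; 0 0 0)² = 2/35, sgn +1
Racah Σ t=0..0: t=0:+1/36 = 1/36
⇒ 3j(2 2 4; 1 -1 0)² = 8/315, sgn +1
4πI² = N·(3j₀)²·(3jₘ)² = 16/49
I = +1·√(0.326531/4π) = 0.16119702

0.161197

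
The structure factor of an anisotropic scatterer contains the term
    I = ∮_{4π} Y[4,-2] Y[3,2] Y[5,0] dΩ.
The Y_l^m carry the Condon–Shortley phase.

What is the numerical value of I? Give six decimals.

-0.171327

m-sum 0 ✓  L=12 even ✓  1≤5≤7 ✓
Π(2lᵢ+1) = 9×7×11 = 693
triangle coeff Δ(4,3,5) = 1/180180
Σ_t [0,2]: t=0:+1/576 t=1:−1/144 t=2:+1/576 = -1/288
(3j)²=20/1001 [(4 3 5; 0 0 0)], sign=+1
Σ_t [1,2]: t=1:−1/2880 t=2:+1/576 = 1/720
(3j)²=80/3003 [(4 3 5; -2 2 0)], sign=-1
⇒ 4πI² = 4800/13013
I = (-1)√(4800/13013/(4π)) = -0.17132746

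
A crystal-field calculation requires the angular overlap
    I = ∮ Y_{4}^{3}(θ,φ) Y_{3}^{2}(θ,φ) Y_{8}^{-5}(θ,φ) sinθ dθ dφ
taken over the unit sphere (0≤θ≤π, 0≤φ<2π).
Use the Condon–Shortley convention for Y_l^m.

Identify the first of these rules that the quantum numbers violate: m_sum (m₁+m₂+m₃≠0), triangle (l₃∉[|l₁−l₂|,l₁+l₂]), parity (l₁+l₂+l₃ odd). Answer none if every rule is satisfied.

triangle

m₁+m₂+m₃ = 3 + 2 − 5 = 0  ✓
triangle: |4−3|=1 ≤ l₃=8 ≤ 4+3=7  ✗
parity: l₁+l₂+l₃ = 15 is odd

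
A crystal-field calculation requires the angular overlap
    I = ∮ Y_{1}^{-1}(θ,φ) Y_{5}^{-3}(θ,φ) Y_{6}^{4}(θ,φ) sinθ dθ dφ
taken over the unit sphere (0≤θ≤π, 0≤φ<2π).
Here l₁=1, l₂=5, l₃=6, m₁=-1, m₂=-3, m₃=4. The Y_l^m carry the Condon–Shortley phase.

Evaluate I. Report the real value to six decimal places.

0.274090

Rules hold: Σm=0, L=12 even, 4≤6≤6.
N = 3·11·13 = 429
Δ = 0!·2!·10!/13! = 1/858
Racah Σ t=0..0: t=0:+1/14400 = 1/14400
⇒ 3j(1 5 6; 0 0 0)² = 6/143, sgn +1
Racah Σ t=0..0: t=0:+1/161280 = 1/161280
⇒ 3j(1 5 6; -1 -3 4)² = 15/286, sgn +1
4πI² = N·(3j₀)²·(3jₘ)² = 135/143
I = +1·√(0.944056/4π) = 0.27409047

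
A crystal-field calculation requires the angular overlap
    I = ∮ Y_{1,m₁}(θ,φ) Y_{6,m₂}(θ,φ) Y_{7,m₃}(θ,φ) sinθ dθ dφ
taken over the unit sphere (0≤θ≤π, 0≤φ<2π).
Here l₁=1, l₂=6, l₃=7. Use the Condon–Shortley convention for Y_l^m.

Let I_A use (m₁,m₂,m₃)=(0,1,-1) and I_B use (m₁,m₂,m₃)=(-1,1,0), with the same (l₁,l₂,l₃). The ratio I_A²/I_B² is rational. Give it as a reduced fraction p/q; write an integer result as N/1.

l's match ⇒ only the (l;m) 3-j factors differ between A and B.
A: triangle coeff Δ(1,6,7) = 1/1365; Σ_t [0,0]: t=0:+1/604800 = 1/604800; (3j)²=16/455 [(1 6 7; 0 1 -1)], sign=+1
B: triangle coeff Δ(1,6,7) = 1/1365; Σ_t [0,0]: t=0:+1/1209600 = 1/1209600; (3j)²=1/65 [(1 6 7; -1 1 0)], sign=-1
I_A²/I_B² = (16/455)/(1/65) = 16/7

16/7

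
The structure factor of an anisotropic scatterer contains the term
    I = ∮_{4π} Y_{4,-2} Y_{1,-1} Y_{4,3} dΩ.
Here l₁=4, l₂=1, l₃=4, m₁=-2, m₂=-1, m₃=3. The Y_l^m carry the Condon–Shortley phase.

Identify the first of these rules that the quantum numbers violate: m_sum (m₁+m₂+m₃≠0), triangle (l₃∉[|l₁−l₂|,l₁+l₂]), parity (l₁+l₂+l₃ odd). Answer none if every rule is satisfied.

Σmᵢ = 0  ✓
l₃∈[|l₁−l₂|,l₁+l₂]=[3,5], have l₃=4  ✓
Σlᵢ = 9 ⇒ odd  ✗

parity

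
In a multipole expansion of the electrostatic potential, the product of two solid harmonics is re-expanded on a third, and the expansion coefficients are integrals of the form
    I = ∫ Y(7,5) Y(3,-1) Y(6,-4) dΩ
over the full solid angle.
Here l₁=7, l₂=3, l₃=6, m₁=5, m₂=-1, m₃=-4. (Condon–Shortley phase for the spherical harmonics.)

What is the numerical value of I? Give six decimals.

-0.082471

m-sum 0 ✓  L=16 even ✓  4≤6≤10 ✓
Π(2lᵢ+1) = 15×7×13 = 1365
triangle coeff Δ(7,3,6) = 1/2042040
Σ_t [1,3]: t=1:−1/207360 t=2:+1/57600 t=3:−1/207360 = 1/129600
(3j)²=168/12155 [(7 3 6; 0 0 0)], sign=+1
Σ_t [0,2]: t=0:+1/3870720 t=1:−1/2177280 t=2:+1/29030400 = -29/174182400
(3j)²=841/185640 [(7 3 6; 5 -1 -4)], sign=-1
⇒ 4πI² = 17661/206635
I = (-1)√(17661/206635/(4π)) = -0.08247091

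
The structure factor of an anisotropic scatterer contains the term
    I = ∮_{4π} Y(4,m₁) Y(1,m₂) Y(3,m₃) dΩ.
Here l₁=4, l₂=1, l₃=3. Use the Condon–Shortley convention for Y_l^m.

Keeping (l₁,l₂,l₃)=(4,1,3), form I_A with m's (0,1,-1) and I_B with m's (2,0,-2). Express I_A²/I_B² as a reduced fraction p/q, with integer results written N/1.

1/2

l's match ⇒ only the (l;m) 3-j factors differ between A and B.
A: triangle coeff Δ(4,1,3) = 1/252; Σ_t [2,2]: t=2:+1/96 = 1/96; (3j)²=1/42 [(4 1 3; 0 1 -1)], sign=+1
B: triangle coeff Δ(4,1,3) = 1/252; Σ_t [1,1]: t=1:−1/120 = -1/120; (3j)²=1/21 [(4 1 3; 2 0 -2)], sign=+1
I_A²/I_B² = (1/42)/(1/21) = 1/2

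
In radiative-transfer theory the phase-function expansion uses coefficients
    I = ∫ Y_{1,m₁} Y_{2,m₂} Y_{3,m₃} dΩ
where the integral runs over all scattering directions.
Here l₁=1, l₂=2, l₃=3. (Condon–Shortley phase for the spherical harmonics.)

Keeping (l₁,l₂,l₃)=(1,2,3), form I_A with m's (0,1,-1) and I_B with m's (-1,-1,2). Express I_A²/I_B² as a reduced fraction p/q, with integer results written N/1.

Same 1,2,3: normalisation and zero-m 3j drop out of the ratio.
A: Δ: 0! 2! 4! / 7! → 1/105; sum: t=0:+1/6 = 1/6; 3j²(1 2 3; 0 1 -1) = Δ·Π!·Σ² = 8/105  (sign +1)
B: Δ: 0! 2! 4! / 7! → 1/105; sum: t=0:+1/12 = 1/12; 3j²(1 2 3; -1 -1 2) = Δ·Π!·Σ² = 2/21  (sign -1)
I_A²/I_B² = (8/105)/(2/21) = 4/5

4/5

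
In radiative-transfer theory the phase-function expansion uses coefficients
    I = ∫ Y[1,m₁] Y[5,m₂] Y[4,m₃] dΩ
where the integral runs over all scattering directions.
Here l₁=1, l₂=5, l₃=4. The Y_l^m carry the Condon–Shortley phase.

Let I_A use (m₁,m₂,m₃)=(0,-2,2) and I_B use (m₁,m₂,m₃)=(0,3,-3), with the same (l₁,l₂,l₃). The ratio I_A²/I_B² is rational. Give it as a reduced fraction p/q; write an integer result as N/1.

21/16

Same 1,5,4: normalisation and zero-m 3j drop out of the ratio.
A: Δ: 2! 0! 8! / 11! → 1/495; sum: t=1:−1/1440 = -1/1440; 3j²(1 5 4; 0 -2 2) = Δ·Π!·Σ² = 7/165  (sign -1)
B: Δ: 2! 0! 8! / 11! → 1/495; sum: t=1:−1/5040 = -1/5040; 3j²(1 5 4; 0 3 -3) = Δ·Π!·Σ² = 16/495  (sign +1)
I_A²/I_B² = (7/165)/(16/495) = 21/16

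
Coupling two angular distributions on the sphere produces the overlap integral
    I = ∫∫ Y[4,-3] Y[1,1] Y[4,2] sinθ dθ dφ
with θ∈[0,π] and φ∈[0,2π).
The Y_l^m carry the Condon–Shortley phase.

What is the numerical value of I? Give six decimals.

L=9 odd ⇒ parity kills the (l;000) factor ⇒ I = 0

0.000000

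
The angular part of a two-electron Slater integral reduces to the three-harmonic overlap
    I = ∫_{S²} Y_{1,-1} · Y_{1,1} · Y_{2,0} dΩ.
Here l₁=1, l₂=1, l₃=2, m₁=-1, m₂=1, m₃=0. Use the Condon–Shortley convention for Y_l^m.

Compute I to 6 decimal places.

0.126157

m-sum 0 ✓  L=4 even ✓  0≤2≤2 ✓
Π(2lᵢ+1) = 3×3×5 = 45
triangle coeff Δ(1,1,2) = 1/30
Σ_t [0,0]: t=0:+1/1 = 1/1
(3j)²=2/15 [(1 1 2; 0 0 0)], sign=+1
Σ_t [0,0]: t=0:+1/4 = 1/4
(3j)²=1/30 [(1 1 2; -1 1 0)], sign=+1
⇒ 4πI² = 1/5
I = (+1)√(1/5/(4π)) = 0.12615663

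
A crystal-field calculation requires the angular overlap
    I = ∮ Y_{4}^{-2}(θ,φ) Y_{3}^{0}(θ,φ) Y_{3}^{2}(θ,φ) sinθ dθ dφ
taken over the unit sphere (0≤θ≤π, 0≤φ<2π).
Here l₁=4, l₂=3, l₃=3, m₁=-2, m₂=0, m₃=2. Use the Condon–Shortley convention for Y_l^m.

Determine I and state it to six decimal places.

Checks pass: Σm=0; 10 even; l₃=3∈[1,7].
(2·4+1)(2·3+1)(2·3+1) = 441
Δ: 4! 4! 2! / 11! → 1/34650
sum: t=1:−1/72 t=2:+1/16 t=3:−1/72 = 5/144
3j²(4 3 3; 0 0 0) = Δ·Π!·Σ² = 2/77  (sign -1)
sum: t=2:+1/96 t=3:−1/72 = -1/288
3j²(4 3 3; -2 0 2) = Δ·Π!·Σ² = 1/462  (sign +1)
combine: 4πI² = 441·2/77·1/462 = 3/121
take √, sign -1: I = -0.04441841

-0.044418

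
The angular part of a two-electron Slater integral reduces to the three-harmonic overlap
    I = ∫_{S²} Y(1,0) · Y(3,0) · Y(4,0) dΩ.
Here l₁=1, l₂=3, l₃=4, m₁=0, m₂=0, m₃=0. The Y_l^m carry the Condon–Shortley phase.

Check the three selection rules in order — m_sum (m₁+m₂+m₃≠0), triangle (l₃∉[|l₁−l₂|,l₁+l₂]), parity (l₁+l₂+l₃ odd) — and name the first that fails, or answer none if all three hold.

none

m₁+m₂+m₃ = 0 + 0 + 0 = 0  ✓
triangle: |1−3|=2 ≤ l₃=4 ≤ 1+3=4  ✓
parity: l₁+l₂+l₃ = 8 is even  ✓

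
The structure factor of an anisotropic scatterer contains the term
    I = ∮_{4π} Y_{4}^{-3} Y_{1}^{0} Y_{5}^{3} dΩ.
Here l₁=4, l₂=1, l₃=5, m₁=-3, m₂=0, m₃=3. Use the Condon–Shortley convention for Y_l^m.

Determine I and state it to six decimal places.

m-sum 0 ✓  L=10 even ✓  3≤5≤5 ✓
Π(2lᵢ+1) = 9×3×11 = 297
triangle coeff Δ(4,1,5) = 1/495
Σ_t [0,0]: t=0:+1/576 = 1/576
(3j)²=5/99 [(4 1 5; 0 0 0)], sign=-1
Σ_t [0,0]: t=0:+1/5040 = 1/5040
(3j)²=16/495 [(4 1 5; -3 0 3)], sign=+1
⇒ 4πI² = 16/33
I = (-1)√(16/33/(4π)) = -0.19642560

-0.196426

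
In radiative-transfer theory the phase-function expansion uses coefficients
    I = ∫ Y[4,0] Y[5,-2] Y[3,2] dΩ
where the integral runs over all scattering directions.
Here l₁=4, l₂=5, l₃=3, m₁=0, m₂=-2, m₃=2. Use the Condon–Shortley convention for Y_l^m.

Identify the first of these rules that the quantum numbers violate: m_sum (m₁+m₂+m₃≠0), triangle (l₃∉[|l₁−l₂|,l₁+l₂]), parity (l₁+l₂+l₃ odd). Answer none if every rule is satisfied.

azimuthal sum: 0 − 2 + 2 = 0  ✓
1 ≤ 3 ≤ 9 (triangle on l)  ✓
L = 4 + 5 + 3 = 12 (even)  ✓

none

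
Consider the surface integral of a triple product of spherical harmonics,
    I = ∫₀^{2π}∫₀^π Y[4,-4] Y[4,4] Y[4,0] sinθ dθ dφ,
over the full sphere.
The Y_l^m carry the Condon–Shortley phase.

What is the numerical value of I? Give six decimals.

Checks pass: Σm=0; 12 even; l₃=4∈[0,8].
(2·4+1)(2·4+1)(2·4+1) = 729
Δ: 4! 4! 4! / 13! → 1/450450
sum: t=0:+1/13824 t=1:−1/216 t=2:+1/64 t=3:−1/216 t=4:+1/13824 = 5/768
3j²(4 4 4; 0 0 0) = Δ·Π!·Σ² = 18/1001  (sign +1)
sum: t=4:+1/13824 = 1/13824
3j²(4 4 4; -4 4 0) = Δ·Π!·Σ² = 14/1287  (sign +1)
combine: 4πI² = 729·18/1001·14/1287 = 2916/20449
take √, sign +1: I = 0.10652531

0.106525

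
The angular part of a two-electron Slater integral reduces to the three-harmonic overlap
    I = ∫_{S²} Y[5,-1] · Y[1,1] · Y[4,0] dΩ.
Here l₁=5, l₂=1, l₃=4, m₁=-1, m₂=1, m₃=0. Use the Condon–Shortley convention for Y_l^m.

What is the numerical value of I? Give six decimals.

-0.190188

Checks pass: Σm=0; 10 even; l₃=4∈[4,6].
(2·5+1)(2·1+1)(2·4+1) = 297
Δ: 2! 8! 0! / 11! → 1/495
sum: t=1:−1/576 = -1/576
3j²(5 1 4; 0 0 0) = Δ·Π!·Σ² = 5/99  (sign -1)
sum: t=2:+1/1152 = 1/1152
3j²(5 1 4; -1 1 0) = Δ·Π!·Σ² = 1/33  (sign +1)
combine: 4πI² = 297·5/99·1/33 = 5/11
take √, sign -1: I = -0.19018827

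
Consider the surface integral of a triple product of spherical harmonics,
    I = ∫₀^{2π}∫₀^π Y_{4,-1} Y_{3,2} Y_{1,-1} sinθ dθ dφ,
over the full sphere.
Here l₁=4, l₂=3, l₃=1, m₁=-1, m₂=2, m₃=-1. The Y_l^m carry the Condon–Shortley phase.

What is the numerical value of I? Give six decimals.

-0.106622

Rules hold: Σm=0, L=8 even, 1≤1≤7.
N = 9·7·3 = 189
Δ = 6!·2!·0!/9! = 1/252
Racah Σ t=3..3: t=3:−1/36 = -1/36
⇒ 3j(4 3 1; 0 0 0)² = 4/63, sgn +1
Racah Σ t=5..5: t=5:−1/240 = -1/240
⇒ 3j(4 3 1; -1 2 -1)² = 1/84, sgn -1
4πI² = N·(3j₀)²·(3jₘ)² = 1/7
I = -1·√(0.142857/4π) = -0.10662181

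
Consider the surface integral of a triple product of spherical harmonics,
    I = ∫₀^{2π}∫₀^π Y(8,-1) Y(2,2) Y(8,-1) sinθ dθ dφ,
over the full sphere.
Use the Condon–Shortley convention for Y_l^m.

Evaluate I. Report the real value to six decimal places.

0.195170

Rules hold: Σm=0, L=18 even, 6≤8≤10.
N = 17·5·17 = 1445
Δ = 2!·14!·2!/19! = 1/348840
Racah Σ t=0..2: t=0:+1/116121600 t=1:−1/25401600 t=2:+1/116121600 = -1/45158400
⇒ 3j(8 2 8; 0 0 0)² = 24/1615, sgn -1
Racah Σ t=2..2: t=2:+1/101606400 = 1/101606400
⇒ 3j(8 2 8; -1 2 -1)² = 36/1615, sgn -1
4πI² = N·(3j₀)²·(3jₘ)² = 864/1805
I = +1·√(0.47867/4π) = 0.19517012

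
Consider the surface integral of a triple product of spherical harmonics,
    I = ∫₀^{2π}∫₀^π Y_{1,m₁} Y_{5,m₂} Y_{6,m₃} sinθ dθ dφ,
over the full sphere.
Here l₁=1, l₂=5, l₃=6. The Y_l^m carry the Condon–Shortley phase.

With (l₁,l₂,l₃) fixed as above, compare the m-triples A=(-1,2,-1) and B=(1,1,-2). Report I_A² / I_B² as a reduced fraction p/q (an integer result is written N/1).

5/14

l's match ⇒ only the (l;m) 3-j factors differ between A and B.
A: triangle coeff Δ(1,5,6) = 1/858; Σ_t [0,0]: t=0:+1/60480 = 1/60480; (3j)²=5/429 [(1 5 6; -1 2 -1)], sign=-1
B: triangle coeff Δ(1,5,6) = 1/858; Σ_t [0,0]: t=0:+1/34560 = 1/34560; (3j)²=14/429 [(1 5 6; 1 1 -2)], sign=+1
I_A²/I_B² = (5/429)/(14/429) = 5/14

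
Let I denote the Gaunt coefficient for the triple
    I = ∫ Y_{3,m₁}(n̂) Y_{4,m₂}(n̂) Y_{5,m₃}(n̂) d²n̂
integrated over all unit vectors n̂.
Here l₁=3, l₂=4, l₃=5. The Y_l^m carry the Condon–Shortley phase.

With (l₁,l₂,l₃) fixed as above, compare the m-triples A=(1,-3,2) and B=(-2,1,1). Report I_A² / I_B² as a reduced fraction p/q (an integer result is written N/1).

Same 3,4,5: normalisation and zero-m 3j drop out of the ratio.
A: Δ: 2! 4! 6! / 13! → 1/180180; sum: t=0:+1/960 t=1:−1/4320 = 7/8640; 3j²(3 4 5; 1 -3 2) = Δ·Π!·Σ² = 343/12870  (sign -1)
B: Δ: 2! 4! 6! / 13! → 1/180180; sum: t=1:−1/1152 t=2:+1/432 = 5/3456; 3j²(3 4 5; -2 1 1) = Δ·Π!·Σ² = 625/36036  (sign +1)
I_A²/I_B² = (343/12870)/(625/36036) = 4802/3125

4802/3125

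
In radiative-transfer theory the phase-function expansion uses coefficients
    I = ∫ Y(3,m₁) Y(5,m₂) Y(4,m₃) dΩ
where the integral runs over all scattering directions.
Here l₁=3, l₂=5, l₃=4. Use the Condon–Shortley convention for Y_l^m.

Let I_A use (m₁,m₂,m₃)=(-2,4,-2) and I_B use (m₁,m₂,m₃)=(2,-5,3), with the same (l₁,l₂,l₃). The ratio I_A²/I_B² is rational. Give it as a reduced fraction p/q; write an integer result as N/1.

Shared (l₁,l₂,l₃)=(3,5,4): N and (l;000)² cancel in I_A²/I_B².
A: Δ = 4!·2!·6!/13! = 1/180180; Racah Σ t=3..4: t=3:−1/8640 t=4:+1/2880 = 1/4320; ⇒ 3j(3 5 4; -2 4 -2)² = 8/429, sgn +1
B: Δ = 4!·2!·6!/13! = 1/180180; Racah Σ t=0..0: t=0:+1/17280 = 1/17280; ⇒ 3j(3 5 4; 2 -5 3)² = 35/858, sgn -1
I_A²/I_B² = (8/429)/(35/858) = 16/35

16/35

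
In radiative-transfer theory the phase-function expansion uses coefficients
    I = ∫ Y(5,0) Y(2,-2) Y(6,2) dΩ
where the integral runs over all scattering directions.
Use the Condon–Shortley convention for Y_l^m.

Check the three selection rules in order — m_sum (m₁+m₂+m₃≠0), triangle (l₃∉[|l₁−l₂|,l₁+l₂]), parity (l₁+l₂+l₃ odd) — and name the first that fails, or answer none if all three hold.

m₁+m₂+m₃ = 0 − 2 + 2 = 0  ✓
triangle: |5−2|=3 ≤ l₃=6 ≤ 5+2=7  ✓
parity: l₁+l₂+l₃ = 13 is odd  ✗

parity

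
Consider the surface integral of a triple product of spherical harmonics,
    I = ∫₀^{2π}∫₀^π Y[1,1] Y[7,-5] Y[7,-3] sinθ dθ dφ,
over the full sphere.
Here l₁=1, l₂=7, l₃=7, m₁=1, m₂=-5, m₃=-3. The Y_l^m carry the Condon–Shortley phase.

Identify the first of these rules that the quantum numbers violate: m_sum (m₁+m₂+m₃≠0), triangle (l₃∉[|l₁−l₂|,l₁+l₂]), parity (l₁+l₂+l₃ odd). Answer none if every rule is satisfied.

azimuthal sum: 1 − 5 − 3 = -7  ✗
6 ≤ 7 ≤ 8 (triangle on l)
L = 1 + 7 + 7 = 15 (odd)

m_sum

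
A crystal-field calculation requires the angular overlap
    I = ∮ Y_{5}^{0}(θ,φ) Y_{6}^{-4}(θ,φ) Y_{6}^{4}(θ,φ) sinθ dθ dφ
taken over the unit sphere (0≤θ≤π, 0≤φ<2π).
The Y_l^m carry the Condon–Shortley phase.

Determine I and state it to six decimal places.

Σlᵢ=17 odd — θ-integrand is odd under cosθ→−cosθ; I=0

0.000000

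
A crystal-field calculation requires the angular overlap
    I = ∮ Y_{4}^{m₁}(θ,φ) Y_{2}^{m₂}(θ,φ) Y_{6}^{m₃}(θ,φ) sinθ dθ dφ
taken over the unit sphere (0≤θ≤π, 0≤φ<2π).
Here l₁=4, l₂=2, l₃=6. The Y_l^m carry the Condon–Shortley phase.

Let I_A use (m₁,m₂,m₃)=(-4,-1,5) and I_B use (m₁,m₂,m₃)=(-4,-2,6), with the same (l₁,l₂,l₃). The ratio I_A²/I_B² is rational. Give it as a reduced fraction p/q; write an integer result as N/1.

1/3

l's match ⇒ only the (l;m) 3-j factors differ between A and B.
A: triangle coeff Δ(4,2,6) = 1/6435; Σ_t [0,0]: t=0:+1/241920 = 1/241920; (3j)²=1/39 [(4 2 6; -4 -1 5)], sign=-1
B: triangle coeff Δ(4,2,6) = 1/6435; Σ_t [0,0]: t=0:+1/967680 = 1/967680; (3j)²=1/13 [(4 2 6; -4 -2 6)], sign=+1
I_A²/I_B² = (1/39)/(1/13) = 1/3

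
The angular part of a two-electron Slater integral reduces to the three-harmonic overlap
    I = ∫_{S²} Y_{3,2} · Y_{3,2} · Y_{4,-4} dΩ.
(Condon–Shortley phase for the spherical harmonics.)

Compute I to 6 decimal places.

Checks pass: Σm=0; 10 even; l₃=4∈[0,6].
(2·3+1)(2·3+1)(2·4+1) = 441
Δ: 2! 4! 4! / 11! → 1/34650
sum: t=0:+1/72 t=1:−1/16 t=2:+1/72 = -5/144
3j²(3 3 4; 0 0 0) = Δ·Π!·Σ² = 2/77  (sign -1)
sum: t=1:−1/576 = -1/576
3j²(3 3 4; 2 2 -4) = Δ·Π!·Σ² = 5/99  (sign -1)
combine: 4πI² = 441·2/77·5/99 = 70/121
take √, sign +1: I = 0.21456131

0.214561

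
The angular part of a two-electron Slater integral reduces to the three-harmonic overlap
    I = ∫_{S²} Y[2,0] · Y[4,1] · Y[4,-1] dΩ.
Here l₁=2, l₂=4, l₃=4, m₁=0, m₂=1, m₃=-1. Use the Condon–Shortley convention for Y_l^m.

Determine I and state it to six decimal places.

Rules hold: Σm=0, L=10 even, 2≤4≤6.
N = 5·9·9 = 405
Δ = 2!·2!·6!/11! = 1/13860
Racah Σ t=0..2: t=0:+1/192 t=1:−1/36 t=2:+1/192 = -5/288
⇒ 3j(2 4 4; 0 0 0)² = 20/693, sgn -1
Racah Σ t=0..2: t=0:+1/480 t=1:−1/48 t=2:+1/144 = -17/1440
⇒ 3j(2 4 4; 0 1 -1)² = 289/13860, sgn +1
4πI² = N·(3j₀)²·(3jₘ)² = 1445/5929
I = -1·√(0.243717/4π) = -0.13926381

-0.139264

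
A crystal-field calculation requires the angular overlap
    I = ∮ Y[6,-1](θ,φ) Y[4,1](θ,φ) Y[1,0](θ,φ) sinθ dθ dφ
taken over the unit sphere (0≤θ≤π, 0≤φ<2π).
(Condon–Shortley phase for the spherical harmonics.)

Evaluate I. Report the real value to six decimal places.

0.000000

l₃=1 ∉ [2,10] — triangle fails ⇒ I = 0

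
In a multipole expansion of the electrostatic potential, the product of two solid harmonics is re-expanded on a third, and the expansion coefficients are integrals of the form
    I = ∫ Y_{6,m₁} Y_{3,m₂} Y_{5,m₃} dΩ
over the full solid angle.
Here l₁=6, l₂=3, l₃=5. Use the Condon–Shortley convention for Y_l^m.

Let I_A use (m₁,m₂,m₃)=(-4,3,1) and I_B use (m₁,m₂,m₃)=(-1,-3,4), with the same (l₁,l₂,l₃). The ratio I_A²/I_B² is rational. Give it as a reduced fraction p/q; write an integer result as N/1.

7/1

Same 6,3,5: normalisation and zero-m 3j drop out of the ratio.
A: Δ: 4! 8! 2! / 15! → 1/675675; sum: t=4:+1/69120 = 1/69120; 3j²(6 3 5; -4 3 1) = Δ·Π!·Σ² = 4/143  (sign +1)
B: Δ: 4! 8! 2! / 15! → 1/675675; sum: t=0:+1/241920 = 1/241920; 3j²(6 3 5; -1 -3 4) = Δ·Π!·Σ² = 4/1001  (sign -1)
I_A²/I_B² = (4/143)/(4/1001) = 7/1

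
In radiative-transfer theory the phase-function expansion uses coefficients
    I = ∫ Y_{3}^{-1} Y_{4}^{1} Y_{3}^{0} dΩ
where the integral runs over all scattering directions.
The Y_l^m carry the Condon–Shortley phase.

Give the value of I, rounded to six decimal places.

Checks pass: Σm=0; 10 even; l₃=3∈[1,7].
(2·3+1)(2·4+1)(2·3+1) = 441
Δ: 4! 2! 4! / 11! → 1/34650
sum: t=1:−1/72 t=2:+1/16 t=3:−1/72 = 5/144
3j²(3 4 3; 0 0 0) = Δ·Π!·Σ² = 2/77  (sign -1)
sum: t=2:+1/48 t=3:−1/24 t=4:+1/288 = -5/288
3j²(3 4 3; -1 1 0) = Δ·Π!·Σ² = 5/462  (sign +1)
combine: 4πI² = 441·2/77·5/462 = 15/121
take √, sign -1: I = -0.09932258

-0.099323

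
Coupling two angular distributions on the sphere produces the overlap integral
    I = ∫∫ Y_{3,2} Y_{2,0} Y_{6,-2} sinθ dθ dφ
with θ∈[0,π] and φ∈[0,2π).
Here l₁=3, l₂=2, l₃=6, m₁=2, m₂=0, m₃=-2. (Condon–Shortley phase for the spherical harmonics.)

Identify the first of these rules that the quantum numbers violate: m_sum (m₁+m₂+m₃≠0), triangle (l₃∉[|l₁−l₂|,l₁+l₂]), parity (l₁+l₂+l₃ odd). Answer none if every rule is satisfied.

triangle

m₁+m₂+m₃ = 2 + 0 − 2 = 0  ✓
triangle: |3−2|=1 ≤ l₃=6 ≤ 3+2=5  ✗
parity: l₁+l₂+l₃ = 11 is odd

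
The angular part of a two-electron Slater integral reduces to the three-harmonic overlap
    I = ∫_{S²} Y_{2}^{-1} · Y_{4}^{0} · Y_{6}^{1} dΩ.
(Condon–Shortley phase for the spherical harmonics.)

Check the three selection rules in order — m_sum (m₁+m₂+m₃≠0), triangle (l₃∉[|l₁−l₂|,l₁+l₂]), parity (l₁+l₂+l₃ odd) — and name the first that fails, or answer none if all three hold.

m₁+m₂+m₃ = -1 + 0 + 1 = 0  ✓
triangle: |2−4|=2 ≤ l₃=6 ≤ 2+4=6  ✓
parity: l₁+l₂+l₃ = 12 is even  ✓

none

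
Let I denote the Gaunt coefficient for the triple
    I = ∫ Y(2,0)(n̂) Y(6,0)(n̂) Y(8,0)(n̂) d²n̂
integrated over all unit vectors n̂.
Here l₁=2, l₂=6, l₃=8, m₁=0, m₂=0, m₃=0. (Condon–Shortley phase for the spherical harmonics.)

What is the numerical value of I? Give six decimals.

0.237614

m-sum 0 ✓  L=16 even ✓  4≤8≤8 ✓
Π(2lᵢ+1) = 5×13×17 = 1105
triangle coeff Δ(2,6,8) = 1/30940
Σ_t [0,0]: t=0:+1/2073600 = 1/2073600
(3j)²=28/1105 [(2 6 8; 0 0 0)], sign=+1
(m-triple is (0,0,0) — same symbol as above.)
⇒ 4πI² = 784/1105
I = (+1)√(784/1105/(4π)) = 0.23761396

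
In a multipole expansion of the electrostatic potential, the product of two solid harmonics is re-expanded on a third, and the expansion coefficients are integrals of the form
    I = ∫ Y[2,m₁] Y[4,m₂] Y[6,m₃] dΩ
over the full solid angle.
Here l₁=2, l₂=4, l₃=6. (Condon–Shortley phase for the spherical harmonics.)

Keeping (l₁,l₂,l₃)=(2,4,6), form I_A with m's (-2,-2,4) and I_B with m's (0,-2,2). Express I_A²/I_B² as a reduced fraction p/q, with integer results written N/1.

5/4

Same 2,4,6: normalisation and zero-m 3j drop out of the ratio.
A: Δ: 0! 4! 8! / 13! → 1/6435; sum: t=0:+1/34560 = 1/34560; 3j²(2 4 6; -2 -2 4) = Δ·Π!·Σ² = 14/429  (sign +1)
B: Δ: 0! 4! 8! / 13! → 1/6435; sum: t=0:+1/5760 = 1/5760; 3j²(2 4 6; 0 -2 2) = Δ·Π!·Σ² = 56/2145  (sign +1)
I_A²/I_B² = (14/429)/(56/2145) = 5/4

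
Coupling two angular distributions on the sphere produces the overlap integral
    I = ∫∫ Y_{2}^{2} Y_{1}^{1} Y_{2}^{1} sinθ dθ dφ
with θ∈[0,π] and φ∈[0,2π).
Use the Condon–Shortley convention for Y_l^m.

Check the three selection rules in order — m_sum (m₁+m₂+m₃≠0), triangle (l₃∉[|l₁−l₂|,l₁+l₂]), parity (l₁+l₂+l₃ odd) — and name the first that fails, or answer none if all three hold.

Σmᵢ = 4  ✗
l₃∈[|l₁−l₂|,l₁+l₂]=[1,3], have l₃=2
Σlᵢ = 5 ⇒ odd

m_sum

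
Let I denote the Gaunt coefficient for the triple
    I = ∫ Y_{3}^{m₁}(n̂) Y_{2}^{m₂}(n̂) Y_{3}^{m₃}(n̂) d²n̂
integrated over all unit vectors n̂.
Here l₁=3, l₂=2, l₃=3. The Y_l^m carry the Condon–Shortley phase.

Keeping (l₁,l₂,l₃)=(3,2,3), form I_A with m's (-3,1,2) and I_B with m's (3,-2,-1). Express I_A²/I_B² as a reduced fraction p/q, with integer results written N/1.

Same 3,2,3: normalisation and zero-m 3j drop out of the ratio.
A: Δ: 2! 4! 2! / 9! → 1/3780; sum: t=2:+1/48 = 1/48; 3j²(3 2 3; -3 1 2) = Δ·Π!·Σ² = 5/84  (sign -1)
B: Δ: 2! 4! 2! / 9! → 1/3780; sum: t=0:+1/96 = 1/96; 3j²(3 2 3; 3 -2 -1) = Δ·Π!·Σ² = 1/42  (sign +1)
I_A²/I_B² = (5/84)/(1/42) = 5/2

5/2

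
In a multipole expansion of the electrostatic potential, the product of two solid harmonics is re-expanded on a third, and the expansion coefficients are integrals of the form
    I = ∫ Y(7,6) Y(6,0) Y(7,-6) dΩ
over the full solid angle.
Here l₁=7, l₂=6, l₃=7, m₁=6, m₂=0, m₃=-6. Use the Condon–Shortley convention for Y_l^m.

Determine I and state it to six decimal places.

Checks pass: Σm=0; 20 even; l₃=7∈[1,13].
(2·7+1)(2·6+1)(2·7+1) = 2925
Δ: 6! 8! 6! / 21! → 1/2444321880
sum: t=0:+1/2612736000 t=1:−1/20736000 t=2:+1/1658880 t=3:−1/746496 t=4:+1/1658880 t=5:−1/20736000 t=6:+1/2612736000 = -1/4354560
3j²(7 6 7; 0 0 0) = Δ·Π!·Σ² = 1000/138567  (sign +1)
sum: t=0:+1/2612736000 t=1:−1/580608000 = -1/746496000
3j²(7 6 7; 6 0 -6) = Δ·Π!·Σ² = 143/9690  (sign +1)
combine: 4πI² = 2925·1000/138567·143/9690 = 32500/104329
take √, sign +1: I = 0.15744694

0.157447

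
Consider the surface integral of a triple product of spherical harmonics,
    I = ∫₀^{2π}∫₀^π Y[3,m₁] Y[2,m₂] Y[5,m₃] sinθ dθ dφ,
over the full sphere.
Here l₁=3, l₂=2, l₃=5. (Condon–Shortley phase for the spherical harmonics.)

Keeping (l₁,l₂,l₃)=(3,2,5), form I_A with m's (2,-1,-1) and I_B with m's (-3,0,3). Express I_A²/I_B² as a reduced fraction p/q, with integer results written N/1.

Same 3,2,5: normalisation and zero-m 3j drop out of the ratio.
A: Δ: 0! 6! 4! / 11! → 1/2310; sum: t=0:+1/720 = 1/720; 3j²(3 2 5; 2 -1 -1) = Δ·Π!·Σ² = 4/385  (sign +1)
B: Δ: 0! 6! 4! / 11! → 1/2310; sum: t=0:+1/2880 = 1/2880; 3j²(3 2 5; -3 0 3) = Δ·Π!·Σ² = 2/165  (sign +1)
I_A²/I_B² = (4/385)/(2/165) = 6/7

6/7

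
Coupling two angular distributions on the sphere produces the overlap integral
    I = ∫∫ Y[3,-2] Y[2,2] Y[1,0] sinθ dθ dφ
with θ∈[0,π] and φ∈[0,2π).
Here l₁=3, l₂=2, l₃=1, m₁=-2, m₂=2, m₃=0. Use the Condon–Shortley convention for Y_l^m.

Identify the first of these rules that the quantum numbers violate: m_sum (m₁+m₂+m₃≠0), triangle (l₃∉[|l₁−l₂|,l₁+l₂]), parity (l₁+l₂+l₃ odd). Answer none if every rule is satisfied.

azimuthal sum: -2 + 2 + 0 = 0  ✓
1 ≤ 1 ≤ 5 (triangle on l)  ✓
L = 3 + 2 + 1 = 6 (even)  ✓

none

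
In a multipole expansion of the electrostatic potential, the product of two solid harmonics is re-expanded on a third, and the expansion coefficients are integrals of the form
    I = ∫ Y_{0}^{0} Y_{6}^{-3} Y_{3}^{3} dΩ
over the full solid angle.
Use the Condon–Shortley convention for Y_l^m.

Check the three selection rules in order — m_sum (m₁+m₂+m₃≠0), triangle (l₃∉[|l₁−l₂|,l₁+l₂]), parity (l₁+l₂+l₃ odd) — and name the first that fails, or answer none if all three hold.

Σmᵢ = 0  ✓
l₃∈[|l₁−l₂|,l₁+l₂]=[6,6], have l₃=3  ✗
Σlᵢ = 9 ⇒ odd

triangle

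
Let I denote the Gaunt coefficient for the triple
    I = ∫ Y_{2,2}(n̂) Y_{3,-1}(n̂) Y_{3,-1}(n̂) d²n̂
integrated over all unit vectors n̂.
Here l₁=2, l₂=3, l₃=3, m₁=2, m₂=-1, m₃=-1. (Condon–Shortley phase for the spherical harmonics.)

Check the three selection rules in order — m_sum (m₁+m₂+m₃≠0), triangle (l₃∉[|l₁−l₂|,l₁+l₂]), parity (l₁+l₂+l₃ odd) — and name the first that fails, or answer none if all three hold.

azimuthal sum: 2 − 1 − 1 = 0  ✓
1 ≤ 3 ≤ 5 (triangle on l)  ✓
L = 2 + 3 + 3 = 8 (even)  ✓

none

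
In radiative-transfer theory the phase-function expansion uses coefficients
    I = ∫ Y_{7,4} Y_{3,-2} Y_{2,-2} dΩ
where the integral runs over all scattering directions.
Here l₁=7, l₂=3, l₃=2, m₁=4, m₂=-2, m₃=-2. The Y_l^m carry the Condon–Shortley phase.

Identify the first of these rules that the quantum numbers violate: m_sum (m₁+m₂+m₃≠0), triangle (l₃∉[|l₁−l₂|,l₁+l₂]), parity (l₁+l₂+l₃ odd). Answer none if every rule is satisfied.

triangle

Σmᵢ = 0  ✓
l₃∈[|l₁−l₂|,l₁+l₂]=[4,10], have l₃=2  ✗
Σlᵢ = 12 ⇒ even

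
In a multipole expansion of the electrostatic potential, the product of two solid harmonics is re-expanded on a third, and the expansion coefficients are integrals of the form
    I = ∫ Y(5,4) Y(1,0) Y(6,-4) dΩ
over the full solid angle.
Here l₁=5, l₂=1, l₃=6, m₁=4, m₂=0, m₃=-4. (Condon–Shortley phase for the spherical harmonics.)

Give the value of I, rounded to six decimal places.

Checks pass: Σm=0; 12 even; l₃=6∈[4,6].
(2·5+1)(2·1+1)(2·6+1) = 429
Δ: 0! 10! 2! / 13! → 1/858
sum: t=0:+1/14400 = 1/14400
3j²(5 1 6; 0 0 0) = Δ·Π!·Σ² = 6/143  (sign +1)
sum: t=0:+1/362880 = 1/362880
3j²(5 1 6; 4 0 -4) = Δ·Π!·Σ² = 10/429  (sign +1)
combine: 4πI² = 429·6/143·10/429 = 60/143
take √, sign +1: I = 0.18272698

0.182727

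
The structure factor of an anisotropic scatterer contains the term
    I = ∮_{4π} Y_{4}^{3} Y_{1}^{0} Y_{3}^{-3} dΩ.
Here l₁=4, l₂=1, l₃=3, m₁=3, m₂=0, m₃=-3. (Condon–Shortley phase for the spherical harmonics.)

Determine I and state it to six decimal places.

-0.162868

m-sum 0 ✓  L=8 even ✓  3≤3≤5 ✓
Π(2lᵢ+1) = 9×3×7 = 189
triangle coeff Δ(4,1,3) = 1/252
Σ_t [1,1]: t=1:−1/36 = -1/36
(3j)²=4/63 [(4 1 3; 0 0 0)], sign=+1
Σ_t [1,1]: t=1:−1/720 = -1/720
(3j)²=1/36 [(4 1 3; 3 0 -3)], sign=-1
⇒ 4πI² = 1/3
I = (-1)√(1/3/(4π)) = -0.16286750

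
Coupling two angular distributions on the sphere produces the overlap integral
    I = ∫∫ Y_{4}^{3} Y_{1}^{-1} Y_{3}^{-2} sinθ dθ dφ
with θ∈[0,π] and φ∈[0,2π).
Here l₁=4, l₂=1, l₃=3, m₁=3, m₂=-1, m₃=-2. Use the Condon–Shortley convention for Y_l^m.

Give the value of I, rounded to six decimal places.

m-sum 0 ✓  L=8 even ✓  3≤3≤5 ✓
Π(2lᵢ+1) = 9×3×7 = 189
triangle coeff Δ(4,1,3) = 1/252
Σ_t [1,1]: t=1:−1/36 = -1/36
(3j)²=4/63 [(4 1 3; 0 0 0)], sign=+1
Σ_t [0,0]: t=0:+1/240 = 1/240
(3j)²=1/12 [(4 1 3; 3 -1 -2)], sign=-1
⇒ 4πI² = 1/1
I = (-1)√(1/1/(4π)) = -0.28209479

-0.282095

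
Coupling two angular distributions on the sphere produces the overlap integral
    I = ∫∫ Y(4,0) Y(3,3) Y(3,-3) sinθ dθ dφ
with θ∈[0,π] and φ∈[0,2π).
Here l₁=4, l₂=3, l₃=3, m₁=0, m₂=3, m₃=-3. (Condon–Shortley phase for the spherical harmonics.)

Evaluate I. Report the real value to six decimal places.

-0.076935

Rules hold: Σm=0, L=10 even, 1≤3≤7.
N = 9·7·7 = 441
Δ = 4!·4!·2!/11! = 1/34650
Racah Σ t=1..3: t=1:−1/72 t=2:+1/16 t=3:−1/72 = 5/144
⇒ 3j(4 3 3; 0 0 0)² = 2/77, sgn -1
Racah Σ t=4..4: t=4:+1/1152 = 1/1152
⇒ 3j(4 3 3; 0 3 -3)² = 1/154, sgn +1
4πI² = N·(3j₀)²·(3jₘ)² = 9/121
I = -1·√(0.0743802/4π) = -0.07693494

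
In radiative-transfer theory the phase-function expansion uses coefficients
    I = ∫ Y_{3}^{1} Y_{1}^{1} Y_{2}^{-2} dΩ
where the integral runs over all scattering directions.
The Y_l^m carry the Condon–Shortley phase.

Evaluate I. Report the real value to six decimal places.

m-sum 0 ✓  L=6 even ✓  2≤2≤4 ✓
Π(2lᵢ+1) = 7×3×5 = 105
triangle coeff Δ(3,1,2) = 1/105
Σ_t [1,1]: t=1:−1/4 = -1/4
(3j)²=3/35 [(3 1 2; 0 0 0)], sign=-1
Σ_t [2,2]: t=2:+1/48 = 1/48
(3j)²=1/105 [(3 1 2; 1 1 -2)], sign=+1
⇒ 4πI² = 3/35
I = (-1)√(3/35/(4π)) = -0.08258890

-0.082589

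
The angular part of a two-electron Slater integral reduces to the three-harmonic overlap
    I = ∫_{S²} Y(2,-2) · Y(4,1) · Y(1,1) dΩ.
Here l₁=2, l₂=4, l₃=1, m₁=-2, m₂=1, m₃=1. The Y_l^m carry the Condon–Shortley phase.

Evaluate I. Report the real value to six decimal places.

0.000000

triangle: need 2≤l₃≤6, have 1; I=0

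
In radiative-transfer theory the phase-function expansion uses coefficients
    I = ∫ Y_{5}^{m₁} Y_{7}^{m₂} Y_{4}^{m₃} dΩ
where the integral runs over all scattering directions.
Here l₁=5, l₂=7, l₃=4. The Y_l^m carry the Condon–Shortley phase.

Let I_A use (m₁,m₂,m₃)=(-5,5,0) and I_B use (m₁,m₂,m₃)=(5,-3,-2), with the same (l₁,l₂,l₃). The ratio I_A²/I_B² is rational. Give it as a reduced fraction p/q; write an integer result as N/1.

l's match ⇒ only the (l;m) 3-j factors differ between A and B.
A: triangle coeff Δ(5,7,4) = 1/6126120; Σ_t [8,8]: t=8:+1/3870720 = 1/3870720; (3j)²=135/6188 [(5 7 4; -5 5 0)], sign=+1
B: triangle coeff Δ(5,7,4) = 1/6126120; Σ_t [0,0]: t=0:+1/3870720 = 1/3870720; (3j)²=675/136136 [(5 7 4; 5 -3 -2)], sign=+1
I_A²/I_B² = (135/6188)/(675/136136) = 22/5

22/5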